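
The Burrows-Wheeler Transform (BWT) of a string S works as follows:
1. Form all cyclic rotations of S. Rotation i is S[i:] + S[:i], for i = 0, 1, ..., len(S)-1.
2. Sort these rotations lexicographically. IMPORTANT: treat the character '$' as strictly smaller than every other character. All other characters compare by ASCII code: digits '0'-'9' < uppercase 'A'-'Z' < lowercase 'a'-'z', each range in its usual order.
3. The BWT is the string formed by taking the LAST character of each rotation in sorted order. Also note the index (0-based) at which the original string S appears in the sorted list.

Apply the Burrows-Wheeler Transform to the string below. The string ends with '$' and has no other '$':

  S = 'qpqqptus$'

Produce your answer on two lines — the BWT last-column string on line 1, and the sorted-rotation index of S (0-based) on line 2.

Answer: sqq$qpupt
3

Derivation:
All 9 rotations (rotation i = S[i:]+S[:i]):
  rot[0] = qpqqptus$
  rot[1] = pqqptus$q
  rot[2] = qqptus$qp
  rot[3] = qptus$qpq
  rot[4] = ptus$qpqq
  rot[5] = tus$qpqqp
  rot[6] = us$qpqqpt
  rot[7] = s$qpqqptu
  rot[8] = $qpqqptus
Sorted (with $ < everything):
  sorted[0] = $qpqqptus  (last char: 's')
  sorted[1] = pqqptus$q  (last char: 'q')
  sorted[2] = ptus$qpqq  (last char: 'q')
  sorted[3] = qpqqptus$  (last char: '$')
  sorted[4] = qptus$qpq  (last char: 'q')
  sorted[5] = qqptus$qp  (last char: 'p')
  sorted[6] = s$qpqqptu  (last char: 'u')
  sorted[7] = tus$qpqqp  (last char: 'p')
  sorted[8] = us$qpqqpt  (last char: 't')
Last column: sqq$qpupt
Original string S is at sorted index 3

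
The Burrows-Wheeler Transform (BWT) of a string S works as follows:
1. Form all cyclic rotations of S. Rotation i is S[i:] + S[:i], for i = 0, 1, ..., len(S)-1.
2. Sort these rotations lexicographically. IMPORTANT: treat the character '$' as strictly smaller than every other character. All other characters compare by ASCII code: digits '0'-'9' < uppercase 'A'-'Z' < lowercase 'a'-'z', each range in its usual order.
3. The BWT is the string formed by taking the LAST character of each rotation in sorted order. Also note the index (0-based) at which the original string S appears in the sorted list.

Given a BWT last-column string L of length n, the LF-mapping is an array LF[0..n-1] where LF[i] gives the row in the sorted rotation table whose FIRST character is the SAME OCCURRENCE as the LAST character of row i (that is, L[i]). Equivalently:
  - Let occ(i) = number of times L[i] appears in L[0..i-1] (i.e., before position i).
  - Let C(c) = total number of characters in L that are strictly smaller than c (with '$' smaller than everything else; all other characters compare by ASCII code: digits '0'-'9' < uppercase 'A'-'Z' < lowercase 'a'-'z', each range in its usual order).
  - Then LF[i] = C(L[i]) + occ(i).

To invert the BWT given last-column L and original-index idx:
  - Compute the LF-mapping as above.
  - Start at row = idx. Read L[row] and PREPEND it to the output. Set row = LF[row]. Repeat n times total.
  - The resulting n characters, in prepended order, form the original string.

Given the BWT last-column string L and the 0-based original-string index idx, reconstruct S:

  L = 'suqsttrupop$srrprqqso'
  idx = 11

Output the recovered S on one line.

LF mapping: 13 19 6 14 17 18 9 20 3 1 4 0 15 10 11 5 12 7 8 16 2
Walk LF starting at row 11, prepending L[row]:
  step 1: row=11, L[11]='$', prepend. Next row=LF[11]=0
  step 2: row=0, L[0]='s', prepend. Next row=LF[0]=13
  step 3: row=13, L[13]='r', prepend. Next row=LF[13]=10
  step 4: row=10, L[10]='p', prepend. Next row=LF[10]=4
  step 5: row=4, L[4]='t', prepend. Next row=LF[4]=17
  step 6: row=17, L[17]='q', prepend. Next row=LF[17]=7
  step 7: row=7, L[7]='u', prepend. Next row=LF[7]=20
  step 8: row=20, L[20]='o', prepend. Next row=LF[20]=2
  step 9: row=2, L[2]='q', prepend. Next row=LF[2]=6
  step 10: row=6, L[6]='r', prepend. Next row=LF[6]=9
  step 11: row=9, L[9]='o', prepend. Next row=LF[9]=1
  step 12: row=1, L[1]='u', prepend. Next row=LF[1]=19
  step 13: row=19, L[19]='s', prepend. Next row=LF[19]=16
  step 14: row=16, L[16]='r', prepend. Next row=LF[16]=12
  step 15: row=12, L[12]='s', prepend. Next row=LF[12]=15
  step 16: row=15, L[15]='p', prepend. Next row=LF[15]=5
  step 17: row=5, L[5]='t', prepend. Next row=LF[5]=18
  step 18: row=18, L[18]='q', prepend. Next row=LF[18]=8
  step 19: row=8, L[8]='p', prepend. Next row=LF[8]=3
  step 20: row=3, L[3]='s', prepend. Next row=LF[3]=14
  step 21: row=14, L[14]='r', prepend. Next row=LF[14]=11
Reversed output: rspqtpsrsuorqouqtprs$

Answer: rspqtpsrsuorqouqtprs$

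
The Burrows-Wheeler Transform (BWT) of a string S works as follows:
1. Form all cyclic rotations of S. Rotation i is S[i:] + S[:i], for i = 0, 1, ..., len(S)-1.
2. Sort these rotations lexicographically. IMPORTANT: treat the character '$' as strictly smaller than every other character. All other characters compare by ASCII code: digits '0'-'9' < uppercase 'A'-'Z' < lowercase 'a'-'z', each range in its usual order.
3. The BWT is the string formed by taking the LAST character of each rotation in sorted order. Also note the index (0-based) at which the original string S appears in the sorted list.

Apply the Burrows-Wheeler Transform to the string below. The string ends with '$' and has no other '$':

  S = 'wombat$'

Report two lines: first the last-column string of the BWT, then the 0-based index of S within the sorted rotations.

Answer: tbmowa$
6

Derivation:
All 7 rotations (rotation i = S[i:]+S[:i]):
  rot[0] = wombat$
  rot[1] = ombat$w
  rot[2] = mbat$wo
  rot[3] = bat$wom
  rot[4] = at$womb
  rot[5] = t$womba
  rot[6] = $wombat
Sorted (with $ < everything):
  sorted[0] = $wombat  (last char: 't')
  sorted[1] = at$womb  (last char: 'b')
  sorted[2] = bat$wom  (last char: 'm')
  sorted[3] = mbat$wo  (last char: 'o')
  sorted[4] = ombat$w  (last char: 'w')
  sorted[5] = t$womba  (last char: 'a')
  sorted[6] = wombat$  (last char: '$')
Last column: tbmowa$
Original string S is at sorted index 6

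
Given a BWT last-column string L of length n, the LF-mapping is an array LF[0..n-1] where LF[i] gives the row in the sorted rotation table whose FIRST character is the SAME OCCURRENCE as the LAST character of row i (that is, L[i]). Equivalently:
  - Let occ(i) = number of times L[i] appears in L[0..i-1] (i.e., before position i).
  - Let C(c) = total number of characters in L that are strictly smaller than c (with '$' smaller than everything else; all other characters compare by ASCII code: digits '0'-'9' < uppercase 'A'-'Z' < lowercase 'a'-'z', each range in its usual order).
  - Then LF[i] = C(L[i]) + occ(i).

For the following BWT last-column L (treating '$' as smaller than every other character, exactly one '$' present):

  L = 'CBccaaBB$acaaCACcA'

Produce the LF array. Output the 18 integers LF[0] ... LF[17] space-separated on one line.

Answer: 6 3 14 15 9 10 4 5 0 11 16 12 13 7 1 8 17 2

Derivation:
Char counts: '$':1, 'A':2, 'B':3, 'C':3, 'a':5, 'c':4
C (first-col start): C('$')=0, C('A')=1, C('B')=3, C('C')=6, C('a')=9, C('c')=14
L[0]='C': occ=0, LF[0]=C('C')+0=6+0=6
L[1]='B': occ=0, LF[1]=C('B')+0=3+0=3
L[2]='c': occ=0, LF[2]=C('c')+0=14+0=14
L[3]='c': occ=1, LF[3]=C('c')+1=14+1=15
L[4]='a': occ=0, LF[4]=C('a')+0=9+0=9
L[5]='a': occ=1, LF[5]=C('a')+1=9+1=10
L[6]='B': occ=1, LF[6]=C('B')+1=3+1=4
L[7]='B': occ=2, LF[7]=C('B')+2=3+2=5
L[8]='$': occ=0, LF[8]=C('$')+0=0+0=0
L[9]='a': occ=2, LF[9]=C('a')+2=9+2=11
L[10]='c': occ=2, LF[10]=C('c')+2=14+2=16
L[11]='a': occ=3, LF[11]=C('a')+3=9+3=12
L[12]='a': occ=4, LF[12]=C('a')+4=9+4=13
L[13]='C': occ=1, LF[13]=C('C')+1=6+1=7
L[14]='A': occ=0, LF[14]=C('A')+0=1+0=1
L[15]='C': occ=2, LF[15]=C('C')+2=6+2=8
L[16]='c': occ=3, LF[16]=C('c')+3=14+3=17
L[17]='A': occ=1, LF[17]=C('A')+1=1+1=2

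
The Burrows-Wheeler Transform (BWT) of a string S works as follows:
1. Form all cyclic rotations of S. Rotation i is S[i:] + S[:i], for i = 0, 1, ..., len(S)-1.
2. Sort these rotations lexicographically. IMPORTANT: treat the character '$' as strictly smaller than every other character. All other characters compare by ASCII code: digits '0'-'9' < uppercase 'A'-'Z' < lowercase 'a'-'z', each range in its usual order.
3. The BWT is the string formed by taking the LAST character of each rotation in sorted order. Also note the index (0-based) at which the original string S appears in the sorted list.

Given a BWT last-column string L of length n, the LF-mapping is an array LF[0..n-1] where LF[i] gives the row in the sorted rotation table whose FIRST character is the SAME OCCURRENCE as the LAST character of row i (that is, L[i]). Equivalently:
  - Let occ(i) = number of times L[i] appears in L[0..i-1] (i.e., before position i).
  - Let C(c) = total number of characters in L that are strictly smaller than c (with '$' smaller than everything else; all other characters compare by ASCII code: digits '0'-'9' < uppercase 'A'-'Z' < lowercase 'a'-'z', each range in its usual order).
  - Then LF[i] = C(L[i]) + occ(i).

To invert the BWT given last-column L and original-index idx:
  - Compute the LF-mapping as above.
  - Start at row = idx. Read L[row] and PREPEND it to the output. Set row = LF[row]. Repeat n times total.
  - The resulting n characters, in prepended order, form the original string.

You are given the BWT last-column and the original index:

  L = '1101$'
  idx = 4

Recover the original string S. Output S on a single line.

Answer: 1101$

Derivation:
LF mapping: 2 3 1 4 0
Walk LF starting at row 4, prepending L[row]:
  step 1: row=4, L[4]='$', prepend. Next row=LF[4]=0
  step 2: row=0, L[0]='1', prepend. Next row=LF[0]=2
  step 3: row=2, L[2]='0', prepend. Next row=LF[2]=1
  step 4: row=1, L[1]='1', prepend. Next row=LF[1]=3
  step 5: row=3, L[3]='1', prepend. Next row=LF[3]=4
Reversed output: 1101$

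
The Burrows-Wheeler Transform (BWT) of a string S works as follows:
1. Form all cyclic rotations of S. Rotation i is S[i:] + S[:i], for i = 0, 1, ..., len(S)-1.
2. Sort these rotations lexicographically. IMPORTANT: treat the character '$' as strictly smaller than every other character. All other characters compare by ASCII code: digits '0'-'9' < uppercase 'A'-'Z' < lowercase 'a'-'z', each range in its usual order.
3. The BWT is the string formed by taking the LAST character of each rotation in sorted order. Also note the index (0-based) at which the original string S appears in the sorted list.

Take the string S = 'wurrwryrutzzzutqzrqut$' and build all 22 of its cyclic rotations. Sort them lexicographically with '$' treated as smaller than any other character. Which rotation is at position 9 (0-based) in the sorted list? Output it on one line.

All 22 rotations (rotation i = S[i:]+S[:i]):
  rot[0] = wurrwryrutzzzutqzrqut$
  rot[1] = urrwryrutzzzutqzrqut$w
  rot[2] = rrwryrutzzzutqzrqut$wu
  rot[3] = rwryrutzzzutqzrqut$wur
  rot[4] = wryrutzzzutqzrqut$wurr
  rot[5] = ryrutzzzutqzrqut$wurrw
  rot[6] = yrutzzzutqzrqut$wurrwr
  rot[7] = rutzzzutqzrqut$wurrwry
  rot[8] = utzzzutqzrqut$wurrwryr
  rot[9] = tzzzutqzrqut$wurrwryru
  rot[10] = zzzutqzrqut$wurrwryrut
  rot[11] = zzutqzrqut$wurrwryrutz
  rot[12] = zutqzrqut$wurrwryrutzz
  rot[13] = utqzrqut$wurrwryrutzzz
  rot[14] = tqzrqut$wurrwryrutzzzu
  rot[15] = qzrqut$wurrwryrutzzzut
  rot[16] = zrqut$wurrwryrutzzzutq
  rot[17] = rqut$wurrwryrutzzzutqz
  rot[18] = qut$wurrwryrutzzzutqzr
  rot[19] = ut$wurrwryrutzzzutqzrq
  rot[20] = t$wurrwryrutzzzutqzrqu
  rot[21] = $wurrwryrutzzzutqzrqut
Sorted (with $ < everything):
  sorted[0] = $wurrwryrutzzzutqzrqut
  sorted[1] = qut$wurrwryrutzzzutqzr
  sorted[2] = qzrqut$wurrwryrutzzzut
  sorted[3] = rqut$wurrwryrutzzzutqz
  sorted[4] = rrwryrutzzzutqzrqut$wu
  sorted[5] = rutzzzutqzrqut$wurrwry
  sorted[6] = rwryrutzzzutqzrqut$wur
  sorted[7] = ryrutzzzutqzrqut$wurrw
  sorted[8] = t$wurrwryrutzzzutqzrqu
  sorted[9] = tqzrqut$wurrwryrutzzzu
  sorted[10] = tzzzutqzrqut$wurrwryru
  sorted[11] = urrwryrutzzzutqzrqut$w
  sorted[12] = ut$wurrwryrutzzzutqzrq
  sorted[13] = utqzrqut$wurrwryrutzzz
  sorted[14] = utzzzutqzrqut$wurrwryr
  sorted[15] = wryrutzzzutqzrqut$wurr
  sorted[16] = wurrwryrutzzzutqzrqut$
  sorted[17] = yrutzzzutqzrqut$wurrwr
  sorted[18] = zrqut$wurrwryrutzzzutq
  sorted[19] = zutqzrqut$wurrwryrutzz
  sorted[20] = zzutqzrqut$wurrwryrutz
  sorted[21] = zzzutqzrqut$wurrwryrut
sorted[9] = tqzrqut$wurrwryrutzzzu

Answer: tqzrqut$wurrwryrutzzzu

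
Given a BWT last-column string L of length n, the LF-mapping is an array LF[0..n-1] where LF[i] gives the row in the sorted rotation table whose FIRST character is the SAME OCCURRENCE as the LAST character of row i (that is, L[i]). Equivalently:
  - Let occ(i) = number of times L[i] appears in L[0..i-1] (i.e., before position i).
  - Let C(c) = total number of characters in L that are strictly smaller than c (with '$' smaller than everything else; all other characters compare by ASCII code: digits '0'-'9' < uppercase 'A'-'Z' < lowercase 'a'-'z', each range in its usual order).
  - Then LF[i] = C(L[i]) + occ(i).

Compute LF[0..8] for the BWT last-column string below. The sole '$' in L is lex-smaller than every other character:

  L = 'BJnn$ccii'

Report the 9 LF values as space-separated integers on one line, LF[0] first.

Answer: 1 2 7 8 0 3 4 5 6

Derivation:
Char counts: '$':1, 'B':1, 'J':1, 'c':2, 'i':2, 'n':2
C (first-col start): C('$')=0, C('B')=1, C('J')=2, C('c')=3, C('i')=5, C('n')=7
L[0]='B': occ=0, LF[0]=C('B')+0=1+0=1
L[1]='J': occ=0, LF[1]=C('J')+0=2+0=2
L[2]='n': occ=0, LF[2]=C('n')+0=7+0=7
L[3]='n': occ=1, LF[3]=C('n')+1=7+1=8
L[4]='$': occ=0, LF[4]=C('$')+0=0+0=0
L[5]='c': occ=0, LF[5]=C('c')+0=3+0=3
L[6]='c': occ=1, LF[6]=C('c')+1=3+1=4
L[7]='i': occ=0, LF[7]=C('i')+0=5+0=5
L[8]='i': occ=1, LF[8]=C('i')+1=5+1=6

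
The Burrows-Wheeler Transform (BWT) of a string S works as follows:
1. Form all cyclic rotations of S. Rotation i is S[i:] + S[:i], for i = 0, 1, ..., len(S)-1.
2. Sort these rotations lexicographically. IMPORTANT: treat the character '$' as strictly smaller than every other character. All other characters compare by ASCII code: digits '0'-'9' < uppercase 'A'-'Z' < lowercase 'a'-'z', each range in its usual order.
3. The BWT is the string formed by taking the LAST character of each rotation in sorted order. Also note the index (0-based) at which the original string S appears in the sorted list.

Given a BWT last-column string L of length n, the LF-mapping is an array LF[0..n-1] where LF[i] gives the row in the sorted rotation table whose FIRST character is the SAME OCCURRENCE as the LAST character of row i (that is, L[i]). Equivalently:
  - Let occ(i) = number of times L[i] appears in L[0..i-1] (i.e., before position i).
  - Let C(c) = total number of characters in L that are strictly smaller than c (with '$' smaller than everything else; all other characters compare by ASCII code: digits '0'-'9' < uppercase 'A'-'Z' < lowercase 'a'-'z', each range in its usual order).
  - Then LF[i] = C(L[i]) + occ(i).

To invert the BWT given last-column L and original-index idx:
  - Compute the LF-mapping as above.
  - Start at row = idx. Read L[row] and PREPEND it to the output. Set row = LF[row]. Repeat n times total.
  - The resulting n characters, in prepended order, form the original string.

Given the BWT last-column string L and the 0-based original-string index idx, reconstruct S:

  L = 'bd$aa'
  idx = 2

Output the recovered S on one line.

LF mapping: 3 4 0 1 2
Walk LF starting at row 2, prepending L[row]:
  step 1: row=2, L[2]='$', prepend. Next row=LF[2]=0
  step 2: row=0, L[0]='b', prepend. Next row=LF[0]=3
  step 3: row=3, L[3]='a', prepend. Next row=LF[3]=1
  step 4: row=1, L[1]='d', prepend. Next row=LF[1]=4
  step 5: row=4, L[4]='a', prepend. Next row=LF[4]=2
Reversed output: adab$

Answer: adab$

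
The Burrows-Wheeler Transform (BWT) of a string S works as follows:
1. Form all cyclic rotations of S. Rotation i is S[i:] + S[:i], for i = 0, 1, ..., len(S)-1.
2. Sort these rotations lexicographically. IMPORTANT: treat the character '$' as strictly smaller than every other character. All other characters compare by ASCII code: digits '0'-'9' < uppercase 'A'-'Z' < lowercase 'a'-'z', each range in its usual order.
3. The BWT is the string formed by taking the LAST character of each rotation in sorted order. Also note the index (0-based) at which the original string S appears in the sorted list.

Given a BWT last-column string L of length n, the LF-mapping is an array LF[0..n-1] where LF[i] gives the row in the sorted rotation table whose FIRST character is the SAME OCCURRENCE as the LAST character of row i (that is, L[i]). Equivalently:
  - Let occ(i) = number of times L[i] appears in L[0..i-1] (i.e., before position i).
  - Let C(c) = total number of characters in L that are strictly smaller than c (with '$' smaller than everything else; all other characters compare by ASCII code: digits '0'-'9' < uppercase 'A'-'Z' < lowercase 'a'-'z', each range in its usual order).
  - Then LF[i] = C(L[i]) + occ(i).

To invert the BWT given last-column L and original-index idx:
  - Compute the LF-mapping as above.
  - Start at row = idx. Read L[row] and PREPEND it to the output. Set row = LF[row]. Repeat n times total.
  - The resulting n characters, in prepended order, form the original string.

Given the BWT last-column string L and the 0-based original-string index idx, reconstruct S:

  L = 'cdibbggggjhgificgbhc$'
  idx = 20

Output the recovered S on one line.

LF mapping: 4 7 17 1 2 9 10 11 12 20 15 13 18 8 19 5 14 3 16 6 0
Walk LF starting at row 20, prepending L[row]:
  step 1: row=20, L[20]='$', prepend. Next row=LF[20]=0
  step 2: row=0, L[0]='c', prepend. Next row=LF[0]=4
  step 3: row=4, L[4]='b', prepend. Next row=LF[4]=2
  step 4: row=2, L[2]='i', prepend. Next row=LF[2]=17
  step 5: row=17, L[17]='b', prepend. Next row=LF[17]=3
  step 6: row=3, L[3]='b', prepend. Next row=LF[3]=1
  step 7: row=1, L[1]='d', prepend. Next row=LF[1]=7
  step 8: row=7, L[7]='g', prepend. Next row=LF[7]=11
  step 9: row=11, L[11]='g', prepend. Next row=LF[11]=13
  step 10: row=13, L[13]='f', prepend. Next row=LF[13]=8
  step 11: row=8, L[8]='g', prepend. Next row=LF[8]=12
  step 12: row=12, L[12]='i', prepend. Next row=LF[12]=18
  step 13: row=18, L[18]='h', prepend. Next row=LF[18]=16
  step 14: row=16, L[16]='g', prepend. Next row=LF[16]=14
  step 15: row=14, L[14]='i', prepend. Next row=LF[14]=19
  step 16: row=19, L[19]='c', prepend. Next row=LF[19]=6
  step 17: row=6, L[6]='g', prepend. Next row=LF[6]=10
  step 18: row=10, L[10]='h', prepend. Next row=LF[10]=15
  step 19: row=15, L[15]='c', prepend. Next row=LF[15]=5
  step 20: row=5, L[5]='g', prepend. Next row=LF[5]=9
  step 21: row=9, L[9]='j', prepend. Next row=LF[9]=20
Reversed output: jgchgcighigfggdbbibc$

Answer: jgchgcighigfggdbbibc$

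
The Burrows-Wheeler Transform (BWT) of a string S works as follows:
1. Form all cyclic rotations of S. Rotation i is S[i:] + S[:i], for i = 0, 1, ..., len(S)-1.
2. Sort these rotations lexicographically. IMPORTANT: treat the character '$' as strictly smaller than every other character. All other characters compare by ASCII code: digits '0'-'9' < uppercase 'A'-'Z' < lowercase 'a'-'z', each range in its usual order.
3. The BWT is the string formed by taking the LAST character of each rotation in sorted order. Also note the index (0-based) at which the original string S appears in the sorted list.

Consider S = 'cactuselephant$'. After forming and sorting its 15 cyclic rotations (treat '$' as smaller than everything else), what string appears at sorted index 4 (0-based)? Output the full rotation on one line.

All 15 rotations (rotation i = S[i:]+S[:i]):
  rot[0] = cactuselephant$
  rot[1] = actuselephant$c
  rot[2] = ctuselephant$ca
  rot[3] = tuselephant$cac
  rot[4] = uselephant$cact
  rot[5] = selephant$cactu
  rot[6] = elephant$cactus
  rot[7] = lephant$cactuse
  rot[8] = ephant$cactusel
  rot[9] = phant$cactusele
  rot[10] = hant$cactuselep
  rot[11] = ant$cactuseleph
  rot[12] = nt$cactuselepha
  rot[13] = t$cactuselephan
  rot[14] = $cactuselephant
Sorted (with $ < everything):
  sorted[0] = $cactuselephant
  sorted[1] = actuselephant$c
  sorted[2] = ant$cactuseleph
  sorted[3] = cactuselephant$
  sorted[4] = ctuselephant$ca
  sorted[5] = elephant$cactus
  sorted[6] = ephant$cactusel
  sorted[7] = hant$cactuselep
  sorted[8] = lephant$cactuse
  sorted[9] = nt$cactuselepha
  sorted[10] = phant$cactusele
  sorted[11] = selephant$cactu
  sorted[12] = t$cactuselephan
  sorted[13] = tuselephant$cac
  sorted[14] = uselephant$cact
sorted[4] = ctuselephant$ca

Answer: ctuselephant$ca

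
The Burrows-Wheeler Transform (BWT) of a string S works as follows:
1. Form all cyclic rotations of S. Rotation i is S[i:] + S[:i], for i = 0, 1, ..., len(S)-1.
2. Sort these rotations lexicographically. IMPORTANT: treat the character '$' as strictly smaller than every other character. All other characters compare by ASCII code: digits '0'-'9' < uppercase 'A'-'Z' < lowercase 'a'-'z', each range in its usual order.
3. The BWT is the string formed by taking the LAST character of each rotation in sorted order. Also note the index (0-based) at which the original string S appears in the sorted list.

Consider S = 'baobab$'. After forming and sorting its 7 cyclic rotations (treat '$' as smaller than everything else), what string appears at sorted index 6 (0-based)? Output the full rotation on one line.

All 7 rotations (rotation i = S[i:]+S[:i]):
  rot[0] = baobab$
  rot[1] = aobab$b
  rot[2] = obab$ba
  rot[3] = bab$bao
  rot[4] = ab$baob
  rot[5] = b$baoba
  rot[6] = $baobab
Sorted (with $ < everything):
  sorted[0] = $baobab
  sorted[1] = ab$baob
  sorted[2] = aobab$b
  sorted[3] = b$baoba
  sorted[4] = bab$bao
  sorted[5] = baobab$
  sorted[6] = obab$ba
sorted[6] = obab$ba

Answer: obab$ba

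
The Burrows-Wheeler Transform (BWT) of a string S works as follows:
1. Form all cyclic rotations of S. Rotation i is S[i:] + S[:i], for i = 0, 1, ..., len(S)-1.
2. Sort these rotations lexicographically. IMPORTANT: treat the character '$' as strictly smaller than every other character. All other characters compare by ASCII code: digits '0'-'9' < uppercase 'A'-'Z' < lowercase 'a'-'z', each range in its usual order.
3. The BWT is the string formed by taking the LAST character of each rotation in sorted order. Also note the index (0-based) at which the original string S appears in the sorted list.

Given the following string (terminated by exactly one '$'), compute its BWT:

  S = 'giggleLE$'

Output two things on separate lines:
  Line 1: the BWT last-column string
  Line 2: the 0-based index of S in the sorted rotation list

All 9 rotations (rotation i = S[i:]+S[:i]):
  rot[0] = giggleLE$
  rot[1] = iggleLE$g
  rot[2] = ggleLE$gi
  rot[3] = gleLE$gig
  rot[4] = leLE$gigg
  rot[5] = eLE$giggl
  rot[6] = LE$giggle
  rot[7] = E$giggleL
  rot[8] = $giggleLE
Sorted (with $ < everything):
  sorted[0] = $giggleLE  (last char: 'E')
  sorted[1] = E$giggleL  (last char: 'L')
  sorted[2] = LE$giggle  (last char: 'e')
  sorted[3] = eLE$giggl  (last char: 'l')
  sorted[4] = ggleLE$gi  (last char: 'i')
  sorted[5] = giggleLE$  (last char: '$')
  sorted[6] = gleLE$gig  (last char: 'g')
  sorted[7] = iggleLE$g  (last char: 'g')
  sorted[8] = leLE$gigg  (last char: 'g')
Last column: ELeli$ggg
Original string S is at sorted index 5

Answer: ELeli$ggg
5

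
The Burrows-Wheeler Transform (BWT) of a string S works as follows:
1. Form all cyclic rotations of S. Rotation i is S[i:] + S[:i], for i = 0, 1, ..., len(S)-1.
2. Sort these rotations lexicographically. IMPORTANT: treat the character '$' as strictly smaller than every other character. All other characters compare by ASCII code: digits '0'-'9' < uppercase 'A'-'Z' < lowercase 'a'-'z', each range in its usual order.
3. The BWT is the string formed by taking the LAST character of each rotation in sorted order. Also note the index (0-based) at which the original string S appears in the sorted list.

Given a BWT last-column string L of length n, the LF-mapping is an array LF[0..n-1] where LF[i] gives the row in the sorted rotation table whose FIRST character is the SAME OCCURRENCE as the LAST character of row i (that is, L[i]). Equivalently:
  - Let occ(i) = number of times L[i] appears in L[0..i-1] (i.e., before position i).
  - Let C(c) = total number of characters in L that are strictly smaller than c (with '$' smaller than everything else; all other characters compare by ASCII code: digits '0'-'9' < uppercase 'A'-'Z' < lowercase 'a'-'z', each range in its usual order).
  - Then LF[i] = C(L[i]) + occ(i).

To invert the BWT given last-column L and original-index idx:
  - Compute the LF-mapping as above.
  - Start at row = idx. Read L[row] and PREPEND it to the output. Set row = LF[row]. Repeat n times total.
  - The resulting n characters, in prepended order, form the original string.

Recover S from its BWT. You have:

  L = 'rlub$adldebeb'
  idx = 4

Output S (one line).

LF mapping: 11 9 12 2 0 1 5 10 6 7 3 8 4
Walk LF starting at row 4, prepending L[row]:
  step 1: row=4, L[4]='$', prepend. Next row=LF[4]=0
  step 2: row=0, L[0]='r', prepend. Next row=LF[0]=11
  step 3: row=11, L[11]='e', prepend. Next row=LF[11]=8
  step 4: row=8, L[8]='d', prepend. Next row=LF[8]=6
  step 5: row=6, L[6]='d', prepend. Next row=LF[6]=5
  step 6: row=5, L[5]='a', prepend. Next row=LF[5]=1
  step 7: row=1, L[1]='l', prepend. Next row=LF[1]=9
  step 8: row=9, L[9]='e', prepend. Next row=LF[9]=7
  step 9: row=7, L[7]='l', prepend. Next row=LF[7]=10
  step 10: row=10, L[10]='b', prepend. Next row=LF[10]=3
  step 11: row=3, L[3]='b', prepend. Next row=LF[3]=2
  step 12: row=2, L[2]='u', prepend. Next row=LF[2]=12
  step 13: row=12, L[12]='b', prepend. Next row=LF[12]=4
Reversed output: bubbleladder$

Answer: bubbleladder$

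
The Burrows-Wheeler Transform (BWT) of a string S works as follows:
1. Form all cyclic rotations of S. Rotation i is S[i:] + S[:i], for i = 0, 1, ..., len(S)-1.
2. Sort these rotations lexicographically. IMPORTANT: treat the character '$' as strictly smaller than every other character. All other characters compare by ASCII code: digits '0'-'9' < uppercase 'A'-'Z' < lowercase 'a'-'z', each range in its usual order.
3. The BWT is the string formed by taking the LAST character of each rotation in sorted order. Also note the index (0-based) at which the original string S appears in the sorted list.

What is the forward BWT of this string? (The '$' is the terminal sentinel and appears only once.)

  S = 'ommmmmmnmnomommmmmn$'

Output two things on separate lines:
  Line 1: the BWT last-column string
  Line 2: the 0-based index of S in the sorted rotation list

Answer: noommmmmmmmmnommm$mn
17

Derivation:
All 20 rotations (rotation i = S[i:]+S[:i]):
  rot[0] = ommmmmmnmnomommmmmn$
  rot[1] = mmmmmmnmnomommmmmn$o
  rot[2] = mmmmmnmnomommmmmn$om
  rot[3] = mmmmnmnomommmmmn$omm
  rot[4] = mmmnmnomommmmmn$ommm
  rot[5] = mmnmnomommmmmn$ommmm
  rot[6] = mnmnomommmmmn$ommmmm
  rot[7] = nmnomommmmmn$ommmmmm
  rot[8] = mnomommmmmn$ommmmmmn
  rot[9] = nomommmmmn$ommmmmmnm
  rot[10] = omommmmmn$ommmmmmnmn
  rot[11] = mommmmmn$ommmmmmnmno
  rot[12] = ommmmmn$ommmmmmnmnom
  rot[13] = mmmmmn$ommmmmmnmnomo
  rot[14] = mmmmn$ommmmmmnmnomom
  rot[15] = mmmn$ommmmmmnmnomomm
  rot[16] = mmn$ommmmmmnmnomommm
  rot[17] = mn$ommmmmmnmnomommmm
  rot[18] = n$ommmmmmnmnomommmmm
  rot[19] = $ommmmmmnmnomommmmmn
Sorted (with $ < everything):
  sorted[0] = $ommmmmmnmnomommmmmn  (last char: 'n')
  sorted[1] = mmmmmmnmnomommmmmn$o  (last char: 'o')
  sorted[2] = mmmmmn$ommmmmmnmnomo  (last char: 'o')
  sorted[3] = mmmmmnmnomommmmmn$om  (last char: 'm')
  sorted[4] = mmmmn$ommmmmmnmnomom  (last char: 'm')
  sorted[5] = mmmmnmnomommmmmn$omm  (last char: 'm')
  sorted[6] = mmmn$ommmmmmnmnomomm  (last char: 'm')
  sorted[7] = mmmnmnomommmmmn$ommm  (last char: 'm')
  sorted[8] = mmn$ommmmmmnmnomommm  (last char: 'm')
  sorted[9] = mmnmnomommmmmn$ommmm  (last char: 'm')
  sorted[10] = mn$ommmmmmnmnomommmm  (last char: 'm')
  sorted[11] = mnmnomommmmmn$ommmmm  (last char: 'm')
  sorted[12] = mnomommmmmn$ommmmmmn  (last char: 'n')
  sorted[13] = mommmmmn$ommmmmmnmno  (last char: 'o')
  sorted[14] = n$ommmmmmnmnomommmmm  (last char: 'm')
  sorted[15] = nmnomommmmmn$ommmmmm  (last char: 'm')
  sorted[16] = nomommmmmn$ommmmmmnm  (last char: 'm')
  sorted[17] = ommmmmmnmnomommmmmn$  (last char: '$')
  sorted[18] = ommmmmn$ommmmmmnmnom  (last char: 'm')
  sorted[19] = omommmmmn$ommmmmmnmn  (last char: 'n')
Last column: noommmmmmmmmnommm$mn
Original string S is at sorted index 17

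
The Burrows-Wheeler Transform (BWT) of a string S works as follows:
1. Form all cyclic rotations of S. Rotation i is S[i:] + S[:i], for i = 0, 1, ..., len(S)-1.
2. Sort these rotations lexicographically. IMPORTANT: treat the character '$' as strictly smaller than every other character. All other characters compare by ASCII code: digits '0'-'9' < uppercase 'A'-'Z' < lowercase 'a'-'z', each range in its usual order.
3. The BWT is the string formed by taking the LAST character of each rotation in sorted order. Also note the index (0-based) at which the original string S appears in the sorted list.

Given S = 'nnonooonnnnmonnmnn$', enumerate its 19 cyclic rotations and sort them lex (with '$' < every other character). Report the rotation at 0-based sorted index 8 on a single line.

All 19 rotations (rotation i = S[i:]+S[:i]):
  rot[0] = nnonooonnnnmonnmnn$
  rot[1] = nonooonnnnmonnmnn$n
  rot[2] = onooonnnnmonnmnn$nn
  rot[3] = nooonnnnmonnmnn$nno
  rot[4] = ooonnnnmonnmnn$nnon
  rot[5] = oonnnnmonnmnn$nnono
  rot[6] = onnnnmonnmnn$nnonoo
  rot[7] = nnnnmonnmnn$nnonooo
  rot[8] = nnnmonnmnn$nnonooon
  rot[9] = nnmonnmnn$nnonooonn
  rot[10] = nmonnmnn$nnonooonnn
  rot[11] = monnmnn$nnonooonnnn
  rot[12] = onnmnn$nnonooonnnnm
  rot[13] = nnmnn$nnonooonnnnmo
  rot[14] = nmnn$nnonooonnnnmon
  rot[15] = mnn$nnonooonnnnmonn
  rot[16] = nn$nnonooonnnnmonnm
  rot[17] = n$nnonooonnnnmonnmn
  rot[18] = $nnonooonnnnmonnmnn
Sorted (with $ < everything):
  sorted[0] = $nnonooonnnnmonnmnn
  sorted[1] = mnn$nnonooonnnnmonn
  sorted[2] = monnmnn$nnonooonnnn
  sorted[3] = n$nnonooonnnnmonnmn
  sorted[4] = nmnn$nnonooonnnnmon
  sorted[5] = nmonnmnn$nnonooonnn
  sorted[6] = nn$nnonooonnnnmonnm
  sorted[7] = nnmnn$nnonooonnnnmo
  sorted[8] = nnmonnmnn$nnonooonn
  sorted[9] = nnnmonnmnn$nnonooon
  sorted[10] = nnnnmonnmnn$nnonooo
  sorted[11] = nnonooonnnnmonnmnn$
  sorted[12] = nonooonnnnmonnmnn$n
  sorted[13] = nooonnnnmonnmnn$nno
  sorted[14] = onnmnn$nnonooonnnnm
  sorted[15] = onnnnmonnmnn$nnonoo
  sorted[16] = onooonnnnmonnmnn$nn
  sorted[17] = oonnnnmonnmnn$nnono
  sorted[18] = ooonnnnmonnmnn$nnon
sorted[8] = nnmonnmnn$nnonooonn

Answer: nnmonnmnn$nnonooonn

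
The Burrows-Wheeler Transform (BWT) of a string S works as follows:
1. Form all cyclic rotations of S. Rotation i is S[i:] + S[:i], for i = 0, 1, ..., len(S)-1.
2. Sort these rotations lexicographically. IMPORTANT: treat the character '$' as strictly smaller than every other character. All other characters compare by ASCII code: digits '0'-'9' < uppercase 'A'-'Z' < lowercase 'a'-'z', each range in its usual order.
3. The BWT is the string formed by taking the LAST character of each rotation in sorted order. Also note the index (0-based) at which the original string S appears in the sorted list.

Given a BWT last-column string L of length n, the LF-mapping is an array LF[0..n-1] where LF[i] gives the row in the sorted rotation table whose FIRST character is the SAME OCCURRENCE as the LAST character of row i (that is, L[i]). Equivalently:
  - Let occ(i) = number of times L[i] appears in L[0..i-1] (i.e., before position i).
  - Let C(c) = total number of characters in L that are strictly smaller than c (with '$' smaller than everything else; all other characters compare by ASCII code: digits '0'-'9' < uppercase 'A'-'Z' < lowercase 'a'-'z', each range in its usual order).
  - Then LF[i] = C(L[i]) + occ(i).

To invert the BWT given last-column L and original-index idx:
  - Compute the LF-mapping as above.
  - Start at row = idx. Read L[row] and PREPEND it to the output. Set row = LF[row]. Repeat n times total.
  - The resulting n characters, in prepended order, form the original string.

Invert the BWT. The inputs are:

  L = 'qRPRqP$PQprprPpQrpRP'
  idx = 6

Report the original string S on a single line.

LF mapping: 15 8 1 9 16 2 0 3 6 11 17 12 18 4 13 7 19 14 10 5
Walk LF starting at row 6, prepending L[row]:
  step 1: row=6, L[6]='$', prepend. Next row=LF[6]=0
  step 2: row=0, L[0]='q', prepend. Next row=LF[0]=15
  step 3: row=15, L[15]='Q', prepend. Next row=LF[15]=7
  step 4: row=7, L[7]='P', prepend. Next row=LF[7]=3
  step 5: row=3, L[3]='R', prepend. Next row=LF[3]=9
  step 6: row=9, L[9]='p', prepend. Next row=LF[9]=11
  step 7: row=11, L[11]='p', prepend. Next row=LF[11]=12
  step 8: row=12, L[12]='r', prepend. Next row=LF[12]=18
  step 9: row=18, L[18]='R', prepend. Next row=LF[18]=10
  step 10: row=10, L[10]='r', prepend. Next row=LF[10]=17
  step 11: row=17, L[17]='p', prepend. Next row=LF[17]=14
  step 12: row=14, L[14]='p', prepend. Next row=LF[14]=13
  step 13: row=13, L[13]='P', prepend. Next row=LF[13]=4
  step 14: row=4, L[4]='q', prepend. Next row=LF[4]=16
  step 15: row=16, L[16]='r', prepend. Next row=LF[16]=19
  step 16: row=19, L[19]='P', prepend. Next row=LF[19]=5
  step 17: row=5, L[5]='P', prepend. Next row=LF[5]=2
  step 18: row=2, L[2]='P', prepend. Next row=LF[2]=1
  step 19: row=1, L[1]='R', prepend. Next row=LF[1]=8
  step 20: row=8, L[8]='Q', prepend. Next row=LF[8]=6
Reversed output: QRPPPrqPpprRrppRPQq$

Answer: QRPPPrqPpprRrppRPQq$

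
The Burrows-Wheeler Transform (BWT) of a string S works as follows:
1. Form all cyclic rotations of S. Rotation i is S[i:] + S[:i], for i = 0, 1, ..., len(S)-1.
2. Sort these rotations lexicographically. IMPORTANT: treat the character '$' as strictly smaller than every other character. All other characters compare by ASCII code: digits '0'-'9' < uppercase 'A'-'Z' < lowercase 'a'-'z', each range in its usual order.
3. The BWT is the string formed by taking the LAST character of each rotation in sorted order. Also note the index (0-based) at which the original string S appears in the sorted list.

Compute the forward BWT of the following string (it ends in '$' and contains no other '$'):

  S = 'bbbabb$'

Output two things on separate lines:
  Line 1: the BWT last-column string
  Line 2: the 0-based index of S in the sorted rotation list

All 7 rotations (rotation i = S[i:]+S[:i]):
  rot[0] = bbbabb$
  rot[1] = bbabb$b
  rot[2] = babb$bb
  rot[3] = abb$bbb
  rot[4] = bb$bbba
  rot[5] = b$bbbab
  rot[6] = $bbbabb
Sorted (with $ < everything):
  sorted[0] = $bbbabb  (last char: 'b')
  sorted[1] = abb$bbb  (last char: 'b')
  sorted[2] = b$bbbab  (last char: 'b')
  sorted[3] = babb$bb  (last char: 'b')
  sorted[4] = bb$bbba  (last char: 'a')
  sorted[5] = bbabb$b  (last char: 'b')
  sorted[6] = bbbabb$  (last char: '$')
Last column: bbbbab$
Original string S is at sorted index 6

Answer: bbbbab$
6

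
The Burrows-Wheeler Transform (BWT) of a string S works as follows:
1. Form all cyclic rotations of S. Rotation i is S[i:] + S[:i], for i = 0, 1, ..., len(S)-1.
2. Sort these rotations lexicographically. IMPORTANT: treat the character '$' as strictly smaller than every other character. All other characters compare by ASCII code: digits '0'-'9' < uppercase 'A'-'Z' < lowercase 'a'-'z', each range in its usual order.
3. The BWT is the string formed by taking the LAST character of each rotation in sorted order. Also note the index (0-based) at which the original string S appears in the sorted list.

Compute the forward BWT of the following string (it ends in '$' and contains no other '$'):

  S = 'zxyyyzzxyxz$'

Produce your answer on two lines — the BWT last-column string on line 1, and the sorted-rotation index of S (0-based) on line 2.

All 12 rotations (rotation i = S[i:]+S[:i]):
  rot[0] = zxyyyzzxyxz$
  rot[1] = xyyyzzxyxz$z
  rot[2] = yyyzzxyxz$zx
  rot[3] = yyzzxyxz$zxy
  rot[4] = yzzxyxz$zxyy
  rot[5] = zzxyxz$zxyyy
  rot[6] = zxyxz$zxyyyz
  rot[7] = xyxz$zxyyyzz
  rot[8] = yxz$zxyyyzzx
  rot[9] = xz$zxyyyzzxy
  rot[10] = z$zxyyyzzxyx
  rot[11] = $zxyyyzzxyxz
Sorted (with $ < everything):
  sorted[0] = $zxyyyzzxyxz  (last char: 'z')
  sorted[1] = xyxz$zxyyyzz  (last char: 'z')
  sorted[2] = xyyyzzxyxz$z  (last char: 'z')
  sorted[3] = xz$zxyyyzzxy  (last char: 'y')
  sorted[4] = yxz$zxyyyzzx  (last char: 'x')
  sorted[5] = yyyzzxyxz$zx  (last char: 'x')
  sorted[6] = yyzzxyxz$zxy  (last char: 'y')
  sorted[7] = yzzxyxz$zxyy  (last char: 'y')
  sorted[8] = z$zxyyyzzxyx  (last char: 'x')
  sorted[9] = zxyxz$zxyyyz  (last char: 'z')
  sorted[10] = zxyyyzzxyxz$  (last char: '$')
  sorted[11] = zzxyxz$zxyyy  (last char: 'y')
Last column: zzzyxxyyxz$y
Original string S is at sorted index 10

Answer: zzzyxxyyxz$y
10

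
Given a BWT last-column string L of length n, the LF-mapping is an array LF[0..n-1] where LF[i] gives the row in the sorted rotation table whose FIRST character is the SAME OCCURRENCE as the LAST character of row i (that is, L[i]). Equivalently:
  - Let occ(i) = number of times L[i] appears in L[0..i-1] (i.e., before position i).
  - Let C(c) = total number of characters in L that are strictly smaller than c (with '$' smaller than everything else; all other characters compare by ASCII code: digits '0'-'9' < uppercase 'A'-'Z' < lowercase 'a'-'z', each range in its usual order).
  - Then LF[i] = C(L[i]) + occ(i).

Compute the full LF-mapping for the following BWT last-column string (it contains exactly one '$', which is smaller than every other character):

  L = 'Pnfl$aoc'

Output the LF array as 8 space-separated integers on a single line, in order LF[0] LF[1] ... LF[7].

Char counts: '$':1, 'P':1, 'a':1, 'c':1, 'f':1, 'l':1, 'n':1, 'o':1
C (first-col start): C('$')=0, C('P')=1, C('a')=2, C('c')=3, C('f')=4, C('l')=5, C('n')=6, C('o')=7
L[0]='P': occ=0, LF[0]=C('P')+0=1+0=1
L[1]='n': occ=0, LF[1]=C('n')+0=6+0=6
L[2]='f': occ=0, LF[2]=C('f')+0=4+0=4
L[3]='l': occ=0, LF[3]=C('l')+0=5+0=5
L[4]='$': occ=0, LF[4]=C('$')+0=0+0=0
L[5]='a': occ=0, LF[5]=C('a')+0=2+0=2
L[6]='o': occ=0, LF[6]=C('o')+0=7+0=7
L[7]='c': occ=0, LF[7]=C('c')+0=3+0=3

Answer: 1 6 4 5 0 2 7 3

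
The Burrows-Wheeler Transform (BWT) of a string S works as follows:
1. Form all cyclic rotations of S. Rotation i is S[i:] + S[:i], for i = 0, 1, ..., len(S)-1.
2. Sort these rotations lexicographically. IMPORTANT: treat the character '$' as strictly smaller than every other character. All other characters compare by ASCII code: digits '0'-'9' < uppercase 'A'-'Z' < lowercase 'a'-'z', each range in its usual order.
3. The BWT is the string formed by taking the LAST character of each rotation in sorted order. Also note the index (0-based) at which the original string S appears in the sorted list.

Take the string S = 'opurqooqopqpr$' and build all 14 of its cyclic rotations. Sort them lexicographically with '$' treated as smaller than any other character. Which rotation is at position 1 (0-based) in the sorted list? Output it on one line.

All 14 rotations (rotation i = S[i:]+S[:i]):
  rot[0] = opurqooqopqpr$
  rot[1] = purqooqopqpr$o
  rot[2] = urqooqopqpr$op
  rot[3] = rqooqopqpr$opu
  rot[4] = qooqopqpr$opur
  rot[5] = ooqopqpr$opurq
  rot[6] = oqopqpr$opurqo
  rot[7] = qopqpr$opurqoo
  rot[8] = opqpr$opurqooq
  rot[9] = pqpr$opurqooqo
  rot[10] = qpr$opurqooqop
  rot[11] = pr$opurqooqopq
  rot[12] = r$opurqooqopqp
  rot[13] = $opurqooqopqpr
Sorted (with $ < everything):
  sorted[0] = $opurqooqopqpr
  sorted[1] = ooqopqpr$opurq
  sorted[2] = opqpr$opurqooq
  sorted[3] = opurqooqopqpr$
  sorted[4] = oqopqpr$opurqo
  sorted[5] = pqpr$opurqooqo
  sorted[6] = pr$opurqooqopq
  sorted[7] = purqooqopqpr$o
  sorted[8] = qooqopqpr$opur
  sorted[9] = qopqpr$opurqoo
  sorted[10] = qpr$opurqooqop
  sorted[11] = r$opurqooqopqp
  sorted[12] = rqooqopqpr$opu
  sorted[13] = urqooqopqpr$op
sorted[1] = ooqopqpr$opurq

Answer: ooqopqpr$opurq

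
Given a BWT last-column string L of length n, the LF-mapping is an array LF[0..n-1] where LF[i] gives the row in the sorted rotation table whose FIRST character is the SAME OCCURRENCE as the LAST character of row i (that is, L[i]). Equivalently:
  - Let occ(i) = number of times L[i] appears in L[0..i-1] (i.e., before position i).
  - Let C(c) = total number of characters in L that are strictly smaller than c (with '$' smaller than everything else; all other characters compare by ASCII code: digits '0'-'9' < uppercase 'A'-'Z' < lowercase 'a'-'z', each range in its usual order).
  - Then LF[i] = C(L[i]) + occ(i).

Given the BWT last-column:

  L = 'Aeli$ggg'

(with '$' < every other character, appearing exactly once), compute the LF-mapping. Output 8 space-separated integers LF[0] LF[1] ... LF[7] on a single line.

Answer: 1 2 7 6 0 3 4 5

Derivation:
Char counts: '$':1, 'A':1, 'e':1, 'g':3, 'i':1, 'l':1
C (first-col start): C('$')=0, C('A')=1, C('e')=2, C('g')=3, C('i')=6, C('l')=7
L[0]='A': occ=0, LF[0]=C('A')+0=1+0=1
L[1]='e': occ=0, LF[1]=C('e')+0=2+0=2
L[2]='l': occ=0, LF[2]=C('l')+0=7+0=7
L[3]='i': occ=0, LF[3]=C('i')+0=6+0=6
L[4]='$': occ=0, LF[4]=C('$')+0=0+0=0
L[5]='g': occ=0, LF[5]=C('g')+0=3+0=3
L[6]='g': occ=1, LF[6]=C('g')+1=3+1=4
L[7]='g': occ=2, LF[7]=C('g')+2=3+2=5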